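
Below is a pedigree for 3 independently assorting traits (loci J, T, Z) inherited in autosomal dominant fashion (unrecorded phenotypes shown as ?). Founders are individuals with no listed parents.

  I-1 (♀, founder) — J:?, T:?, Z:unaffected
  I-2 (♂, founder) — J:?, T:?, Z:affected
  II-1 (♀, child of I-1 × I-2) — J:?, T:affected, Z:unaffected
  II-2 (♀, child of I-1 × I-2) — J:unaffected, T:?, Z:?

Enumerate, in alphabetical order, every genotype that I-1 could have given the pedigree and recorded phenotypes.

J/I-1 ? ·: jj|Jj
J/I-2 ? ·: jj|Jj
J/II-1 ? I-1×I-2: jj|Jj|JJ
J/II-2 un I-1×I-2: jj
⇒ J over [I-1,I-2,II-1,II-2]: 8 consistent
T/I-1 ? ·: tt|Tt|TT
T/I-2 ? ·: tt|Tt|TT
T/II-1 aff I-1×I-2: Tt|TT
T/II-2 ? I-1×I-2: tt|Tt|TT
⇒ T over [I-1,I-2,II-1,II-2]: 21 consistent
Z/I-1 un ·: zz
Z/I-2 aff ·: Zz
Z/II-1 un I-1×I-2: zz
Z/II-2 ? I-1×I-2: zz|Zz
⇒ Z over [I-1,I-2,II-1,II-2]: 2 consistent

I-1 ∈ {Jj TT zz, Jj Tt zz, Jj tt zz, jj TT zz, jj Tt zz, jj tt zz}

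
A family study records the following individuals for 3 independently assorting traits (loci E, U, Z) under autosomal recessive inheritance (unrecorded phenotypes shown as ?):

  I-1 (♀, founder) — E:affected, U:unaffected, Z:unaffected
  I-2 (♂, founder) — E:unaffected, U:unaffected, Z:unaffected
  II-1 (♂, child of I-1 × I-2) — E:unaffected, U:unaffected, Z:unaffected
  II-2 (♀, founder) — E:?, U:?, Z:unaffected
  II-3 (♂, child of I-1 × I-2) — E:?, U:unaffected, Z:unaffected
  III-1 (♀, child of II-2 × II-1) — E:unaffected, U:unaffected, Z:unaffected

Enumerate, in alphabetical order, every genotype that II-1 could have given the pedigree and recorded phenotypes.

II-1 ∈ {Ee UU ZZ, Ee UU Zz, Ee Uu ZZ, Ee Uu Zz}

E/I-1 aff ·: ee
E/I-2 un ·: EE|Ee
E/II-1 un I-1×I-2: Ee
E/II-2 ? ·: EE|Ee|ee
E/II-3 ? I-1×I-2: Ee|ee
E/III-1 un II-2×II-1: EE|Ee
⇒ E over [I-1,I-2,II-1,II-2,II-3,III-1]: 15 consistent
U/I-1 un ·: UU|Uu
U/I-2 un ·: UU|Uu
U/II-1 un I-1×I-2: UU|Uu
U/II-2 ? ·: UU|Uu|uu
U/II-3 un I-1×I-2: UU|Uu
U/III-1 un II-2×II-1: UU|Uu
⇒ U over [I-1,I-2,II-1,II-2,II-3,III-1]: 58 consistent
Z/I-1 un ·: ZZ|Zz
Z/I-2 un ·: ZZ|Zz
Z/II-1 un I-1×I-2: ZZ|Zz
Z/II-2 un ·: ZZ|Zz
Z/II-3 un I-1×I-2: ZZ|Zz
Z/III-1 un II-2×II-1: ZZ|Zz
⇒ Z over [I-1,I-2,II-1,II-2,II-3,III-1]: 45 consistent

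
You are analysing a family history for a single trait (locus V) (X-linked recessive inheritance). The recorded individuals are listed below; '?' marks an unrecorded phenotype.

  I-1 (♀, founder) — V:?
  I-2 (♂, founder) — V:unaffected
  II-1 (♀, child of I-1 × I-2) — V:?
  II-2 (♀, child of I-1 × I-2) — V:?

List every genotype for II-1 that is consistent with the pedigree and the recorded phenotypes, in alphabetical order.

II-1 ∈ {X^VX^V, X^VX^v}

V/I-1 ? ·: X^VX^V|X^VX^v|X^vX^v
V/I-2 un ·: X^VY
V/II-1 ? I-1×I-2: X^VX^V|X^VX^v
V/II-2 ? I-1×I-2: X^VX^V|X^VX^v
⇒ V over [I-1,I-2,II-1,II-2]: 6 consistent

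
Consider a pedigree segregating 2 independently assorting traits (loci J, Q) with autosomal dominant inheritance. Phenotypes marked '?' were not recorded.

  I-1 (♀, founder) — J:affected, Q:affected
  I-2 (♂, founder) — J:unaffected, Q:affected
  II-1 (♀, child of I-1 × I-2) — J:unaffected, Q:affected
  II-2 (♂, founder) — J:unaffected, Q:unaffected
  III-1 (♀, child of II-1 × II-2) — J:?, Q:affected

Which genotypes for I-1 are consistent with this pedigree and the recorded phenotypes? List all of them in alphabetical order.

J/I-1 aff ·: Jj
J/I-2 un ·: jj
J/II-1 un I-1×I-2: jj
J/II-2 un ·: jj
J/III-1 ? II-1×II-2: jj
⇒ J over [I-1,I-2,II-1,II-2,III-1]: 1 consistent
Q/I-1 aff ·: Qq|QQ
Q/I-2 aff ·: Qq|QQ
Q/II-1 aff I-1×I-2: Qq|QQ
Q/II-2 un ·: qq
Q/III-1 aff II-1×II-2: Qq
⇒ Q over [I-1,I-2,II-1,II-2,III-1]: 7 consistent

I-1 ∈ {Jj QQ, Jj Qq}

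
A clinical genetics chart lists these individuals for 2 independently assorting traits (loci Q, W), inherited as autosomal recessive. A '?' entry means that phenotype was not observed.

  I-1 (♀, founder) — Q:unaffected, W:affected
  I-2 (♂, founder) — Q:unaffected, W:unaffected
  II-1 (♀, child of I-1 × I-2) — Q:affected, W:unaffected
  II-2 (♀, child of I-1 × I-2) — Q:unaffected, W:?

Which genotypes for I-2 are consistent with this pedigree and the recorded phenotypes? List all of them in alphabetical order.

I-2 ∈ {Qq WW, Qq Ww}

Q/I-1 un ·: Qq
Q/I-2 un ·: Qq
Q/II-1 aff I-1×I-2: qq
Q/II-2 un I-1×I-2: QQ|Qq
⇒ Q over [I-1,I-2,II-1,II-2]: 2 consistent
W/I-1 aff ·: ww
W/I-2 un ·: WW|Ww
W/II-1 un I-1×I-2: Ww
W/II-2 ? I-1×I-2: Ww|ww
⇒ W over [I-1,I-2,II-1,II-2]: 3 consistent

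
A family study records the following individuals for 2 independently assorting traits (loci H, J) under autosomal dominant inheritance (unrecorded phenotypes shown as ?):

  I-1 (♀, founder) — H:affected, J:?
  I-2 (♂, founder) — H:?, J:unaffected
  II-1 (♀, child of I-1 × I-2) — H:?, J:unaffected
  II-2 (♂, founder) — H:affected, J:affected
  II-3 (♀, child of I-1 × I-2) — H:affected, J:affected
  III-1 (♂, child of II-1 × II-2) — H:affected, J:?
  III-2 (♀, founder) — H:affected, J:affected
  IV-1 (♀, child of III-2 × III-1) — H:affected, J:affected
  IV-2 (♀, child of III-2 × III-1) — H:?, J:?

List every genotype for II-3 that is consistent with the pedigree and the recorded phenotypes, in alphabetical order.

H/I-1 aff ·: Hh|HH
H/I-2 ? ·: hh|Hh|HH
H/II-1 ? I-1×I-2: hh|Hh|HH
H/II-2 aff ·: Hh|HH
H/II-3 aff I-1×I-2: Hh|HH
H/III-1 aff II-1×II-2: Hh|HH
H/III-2 aff ·: Hh|HH
H/IV-1 aff III-2×III-1: Hh|HH
H/IV-2 ? III-2×III-1: hh|Hh|HH
⇒ H over [I-1,I-2,II-1,II-2,II-3,III-1,III-2,IV-1,IV-2]: 440 consistent
J/I-1 ? ·: Jj
J/I-2 un ·: jj
J/II-1 un I-1×I-2: jj
J/II-2 aff ·: Jj|JJ
J/II-3 aff I-1×I-2: Jj
J/III-1 ? II-1×II-2: jj|Jj
J/III-2 aff ·: Jj|JJ
J/IV-1 aff III-2×III-1: Jj|JJ
J/IV-2 ? III-2×III-1: jj|Jj|JJ
⇒ J over [I-1,I-2,II-1,II-2,II-3,III-1,III-2,IV-1,IV-2]: 23 consistent

II-3 ∈ {HH Jj, Hh Jj}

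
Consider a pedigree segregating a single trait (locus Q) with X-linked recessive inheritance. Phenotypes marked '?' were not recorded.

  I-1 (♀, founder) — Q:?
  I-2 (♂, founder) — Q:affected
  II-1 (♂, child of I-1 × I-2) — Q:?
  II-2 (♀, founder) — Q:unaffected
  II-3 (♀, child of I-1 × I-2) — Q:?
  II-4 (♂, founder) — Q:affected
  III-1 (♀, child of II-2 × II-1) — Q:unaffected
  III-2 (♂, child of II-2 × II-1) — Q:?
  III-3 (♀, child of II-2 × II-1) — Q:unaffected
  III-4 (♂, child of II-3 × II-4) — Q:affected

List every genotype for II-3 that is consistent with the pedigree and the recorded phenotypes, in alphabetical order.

II-3 ∈ {X^QX^q, X^qX^q}

Q/I-1 ? ·: X^QX^Q|X^QX^q|X^qX^q
Q/I-2 aff ·: X^qY
Q/II-1 ? I-1×I-2: X^QY|X^qY
Q/II-2 un ·: X^QX^Q|X^QX^q
Q/II-3 ? I-1×I-2: X^QX^q|X^qX^q
Q/II-4 aff ·: X^qY
Q/III-1 un II-2×II-1: X^QX^Q|X^QX^q
Q/III-2 ? II-2×II-1: X^QY|X^qY
Q/III-3 un II-2×II-1: X^QX^Q|X^QX^q
Q/III-4 aff II-3×II-4: X^qY
⇒ Q over [I-1,I-2,II-1,II-2,II-3,II-4,III-1,III-2,III-3,III-4]: 36 consistent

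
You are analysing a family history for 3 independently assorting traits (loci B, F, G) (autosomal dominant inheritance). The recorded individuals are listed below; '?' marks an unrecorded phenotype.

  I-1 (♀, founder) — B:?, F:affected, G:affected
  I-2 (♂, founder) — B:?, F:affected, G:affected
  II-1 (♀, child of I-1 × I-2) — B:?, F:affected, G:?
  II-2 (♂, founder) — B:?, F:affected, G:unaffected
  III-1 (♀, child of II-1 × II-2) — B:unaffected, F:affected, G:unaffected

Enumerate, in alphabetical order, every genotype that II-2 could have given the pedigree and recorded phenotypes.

B/I-1 ? ·: bb|Bb|BB
B/I-2 ? ·: bb|Bb|BB
B/II-1 ? I-1×I-2: bb|Bb
B/II-2 ? ·: bb|Bb
B/III-1 un II-1×II-2: bb
⇒ B over [I-1,I-2,II-1,II-2,III-1]: 22 consistent
F/I-1 aff ·: Ff|FF
F/I-2 aff ·: Ff|FF
F/II-1 aff I-1×I-2: Ff|FF
F/II-2 aff ·: Ff|FF
F/III-1 aff II-1×II-2: Ff|FF
⇒ F over [I-1,I-2,II-1,II-2,III-1]: 24 consistent
G/I-1 aff ·: Gg|GG
G/I-2 aff ·: Gg|GG
G/II-1 ? I-1×I-2: gg|Gg
G/II-2 un ·: gg
G/III-1 un II-1×II-2: gg
⇒ G over [I-1,I-2,II-1,II-2,III-1]: 4 consistent

II-2 ∈ {Bb FF gg, Bb Ff gg, bb FF gg, bb Ff gg}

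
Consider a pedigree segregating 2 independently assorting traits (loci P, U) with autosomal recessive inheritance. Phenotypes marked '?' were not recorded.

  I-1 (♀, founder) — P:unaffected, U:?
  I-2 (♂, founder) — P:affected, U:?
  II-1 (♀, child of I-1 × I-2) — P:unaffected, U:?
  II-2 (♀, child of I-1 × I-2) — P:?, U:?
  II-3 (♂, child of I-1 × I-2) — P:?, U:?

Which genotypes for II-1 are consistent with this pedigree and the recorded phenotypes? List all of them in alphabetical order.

II-1 ∈ {Pp UU, Pp Uu, Pp uu}

P/I-1 un ·: PP|Pp
P/I-2 aff ·: pp
P/II-1 un I-1×I-2: Pp
P/II-2 ? I-1×I-2: Pp|pp
P/II-3 ? I-1×I-2: Pp|pp
⇒ P over [I-1,I-2,II-1,II-2,II-3]: 5 consistent
U/I-1 ? ·: UU|Uu|uu
U/I-2 ? ·: UU|Uu|uu
U/II-1 ? I-1×I-2: UU|Uu|uu
U/II-2 ? I-1×I-2: UU|Uu|uu
U/II-3 ? I-1×I-2: UU|Uu|uu
⇒ U over [I-1,I-2,II-1,II-2,II-3]: 63 consistent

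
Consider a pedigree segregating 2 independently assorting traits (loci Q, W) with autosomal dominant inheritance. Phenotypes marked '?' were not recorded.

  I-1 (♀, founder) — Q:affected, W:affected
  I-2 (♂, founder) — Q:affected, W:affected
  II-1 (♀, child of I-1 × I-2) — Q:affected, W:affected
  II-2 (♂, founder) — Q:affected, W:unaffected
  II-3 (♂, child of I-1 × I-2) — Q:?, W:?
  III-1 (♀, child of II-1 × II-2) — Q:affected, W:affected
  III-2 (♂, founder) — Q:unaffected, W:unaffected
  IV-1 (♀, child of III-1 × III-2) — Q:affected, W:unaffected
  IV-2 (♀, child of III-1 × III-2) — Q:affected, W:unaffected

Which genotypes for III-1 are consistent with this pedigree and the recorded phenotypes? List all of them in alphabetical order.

III-1 ∈ {QQ Ww, Qq Ww}

Q/I-1 aff ·: Qq|QQ
Q/I-2 aff ·: Qq|QQ
Q/II-1 aff I-1×I-2: Qq|QQ
Q/II-2 aff ·: Qq|QQ
Q/II-3 ? I-1×I-2: qq|Qq|QQ
Q/III-1 aff II-1×II-2: Qq|QQ
Q/III-2 un ·: qq
Q/IV-1 aff III-1×III-2: Qq
Q/IV-2 aff III-1×III-2: Qq
⇒ Q over [I-1,I-2,II-1,II-2,II-3,III-1,III-2,IV-1,IV-2]: 52 consistent
W/I-1 aff ·: Ww|WW
W/I-2 aff ·: Ww|WW
W/II-1 aff I-1×I-2: Ww|WW
W/II-2 un ·: ww
W/II-3 ? I-1×I-2: ww|Ww|WW
W/III-1 aff II-1×II-2: Ww
W/III-2 un ·: ww
W/IV-1 un III-1×III-2: ww
W/IV-2 un III-1×III-2: ww
⇒ W over [I-1,I-2,II-1,II-2,II-3,III-1,III-2,IV-1,IV-2]: 15 consistent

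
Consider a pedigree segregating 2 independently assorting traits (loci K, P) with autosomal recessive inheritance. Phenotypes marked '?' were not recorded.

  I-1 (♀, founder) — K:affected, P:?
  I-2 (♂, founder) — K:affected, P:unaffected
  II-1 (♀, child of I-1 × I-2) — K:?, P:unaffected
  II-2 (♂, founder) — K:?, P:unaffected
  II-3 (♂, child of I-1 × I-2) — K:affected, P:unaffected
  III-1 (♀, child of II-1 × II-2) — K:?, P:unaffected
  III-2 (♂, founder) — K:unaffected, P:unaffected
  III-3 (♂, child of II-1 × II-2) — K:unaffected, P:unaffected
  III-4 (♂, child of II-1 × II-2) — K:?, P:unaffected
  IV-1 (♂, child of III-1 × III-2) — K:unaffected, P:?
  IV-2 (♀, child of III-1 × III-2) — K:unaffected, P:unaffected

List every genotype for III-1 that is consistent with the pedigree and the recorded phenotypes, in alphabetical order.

K/I-1 aff ·: kk
K/I-2 aff ·: kk
K/II-1 ? I-1×I-2: kk
K/II-2 ? ·: KK|Kk
K/II-3 aff I-1×I-2: kk
K/III-1 ? II-1×II-2: Kk|kk
K/III-2 un ·: KK|Kk
K/III-3 un II-1×II-2: Kk
K/III-4 ? II-1×II-2: Kk|kk
K/IV-1 un III-1×III-2: KK|Kk
K/IV-2 un III-1×III-2: KK|Kk
⇒ K over [I-1,I-2,II-1,II-2,II-3,III-1,III-2,III-3,III-4,IV-1,IV-2]: 28 consistent
P/I-1 ? ·: PP|Pp|pp
P/I-2 un ·: PP|Pp
P/II-1 un I-1×I-2: PP|Pp
P/II-2 un ·: PP|Pp
P/II-3 un I-1×I-2: PP|Pp
P/III-1 un II-1×II-2: PP|Pp
P/III-2 un ·: PP|Pp
P/III-3 un II-1×II-2: PP|Pp
P/III-4 un II-1×II-2: PP|Pp
P/IV-1 ? III-1×III-2: PP|Pp|pp
P/IV-2 un III-1×III-2: PP|Pp
⇒ P over [I-1,I-2,II-1,II-2,II-3,III-1,III-2,III-3,III-4,IV-1,IV-2]: 1415 consistent

III-1 ∈ {Kk PP, Kk Pp, kk PP, kk Pp}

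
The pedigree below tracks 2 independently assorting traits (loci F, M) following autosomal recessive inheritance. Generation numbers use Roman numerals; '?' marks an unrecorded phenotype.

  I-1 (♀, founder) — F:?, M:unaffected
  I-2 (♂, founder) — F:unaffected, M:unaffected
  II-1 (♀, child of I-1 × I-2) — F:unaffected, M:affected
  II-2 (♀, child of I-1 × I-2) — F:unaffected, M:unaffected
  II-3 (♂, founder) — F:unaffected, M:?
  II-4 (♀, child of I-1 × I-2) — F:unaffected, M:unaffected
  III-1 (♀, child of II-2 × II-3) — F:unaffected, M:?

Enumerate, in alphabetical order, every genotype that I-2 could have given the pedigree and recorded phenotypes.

F/I-1 ? ·: FF|Ff|ff
F/I-2 un ·: FF|Ff
F/II-1 un I-1×I-2: FF|Ff
F/II-2 un I-1×I-2: FF|Ff
F/II-3 un ·: FF|Ff
F/II-4 un I-1×I-2: FF|Ff
F/III-1 un II-2×II-3: FF|Ff
⇒ F over [I-1,I-2,II-1,II-2,II-3,II-4,III-1]: 95 consistent
M/I-1 un ·: Mm
M/I-2 un ·: Mm
M/II-1 aff I-1×I-2: mm
M/II-2 un I-1×I-2: MM|Mm
M/II-3 ? ·: MM|Mm|mm
M/II-4 un I-1×I-2: MM|Mm
M/III-1 ? II-2×II-3: MM|Mm|mm
⇒ M over [I-1,I-2,II-1,II-2,II-3,II-4,III-1]: 22 consistent

I-2 ∈ {FF Mm, Ff Mm}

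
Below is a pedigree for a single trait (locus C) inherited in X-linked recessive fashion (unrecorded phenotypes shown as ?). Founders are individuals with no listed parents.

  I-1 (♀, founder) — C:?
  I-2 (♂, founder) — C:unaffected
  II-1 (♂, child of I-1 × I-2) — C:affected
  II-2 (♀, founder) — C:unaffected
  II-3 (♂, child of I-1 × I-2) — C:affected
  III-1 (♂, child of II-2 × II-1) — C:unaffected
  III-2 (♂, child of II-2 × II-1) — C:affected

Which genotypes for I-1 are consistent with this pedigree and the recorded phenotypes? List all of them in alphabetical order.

C/I-1 ? ·: X^CX^c|X^cX^c
C/I-2 un ·: X^CY
C/II-1 aff I-1×I-2: X^cY
C/II-2 un ·: X^CX^c
C/II-3 aff I-1×I-2: X^cY
C/III-1 un II-2×II-1: X^CY
C/III-2 aff II-2×II-1: X^cY
⇒ C over [I-1,I-2,II-1,II-2,II-3,III-1,III-2]: 2 consistent

I-1 ∈ {X^CX^c, X^cX^c}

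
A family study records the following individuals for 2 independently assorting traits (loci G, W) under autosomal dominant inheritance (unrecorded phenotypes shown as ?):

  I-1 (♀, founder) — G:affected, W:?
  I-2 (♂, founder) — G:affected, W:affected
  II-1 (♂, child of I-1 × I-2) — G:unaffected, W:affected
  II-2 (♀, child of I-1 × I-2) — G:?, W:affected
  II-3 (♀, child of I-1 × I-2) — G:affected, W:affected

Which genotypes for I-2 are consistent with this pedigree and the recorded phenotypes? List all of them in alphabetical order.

I-2 ∈ {Gg WW, Gg Ww}

G/I-1 aff ·: Gg
G/I-2 aff ·: Gg
G/II-1 un I-1×I-2: gg
G/II-2 ? I-1×I-2: gg|Gg|GG
G/II-3 aff I-1×I-2: Gg|GG
⇒ G over [I-1,I-2,II-1,II-2,II-3]: 6 consistent
W/I-1 ? ·: ww|Ww|WW
W/I-2 aff ·: Ww|WW
W/II-1 aff I-1×I-2: Ww|WW
W/II-2 aff I-1×I-2: Ww|WW
W/II-3 aff I-1×I-2: Ww|WW
⇒ W over [I-1,I-2,II-1,II-2,II-3]: 27 consistent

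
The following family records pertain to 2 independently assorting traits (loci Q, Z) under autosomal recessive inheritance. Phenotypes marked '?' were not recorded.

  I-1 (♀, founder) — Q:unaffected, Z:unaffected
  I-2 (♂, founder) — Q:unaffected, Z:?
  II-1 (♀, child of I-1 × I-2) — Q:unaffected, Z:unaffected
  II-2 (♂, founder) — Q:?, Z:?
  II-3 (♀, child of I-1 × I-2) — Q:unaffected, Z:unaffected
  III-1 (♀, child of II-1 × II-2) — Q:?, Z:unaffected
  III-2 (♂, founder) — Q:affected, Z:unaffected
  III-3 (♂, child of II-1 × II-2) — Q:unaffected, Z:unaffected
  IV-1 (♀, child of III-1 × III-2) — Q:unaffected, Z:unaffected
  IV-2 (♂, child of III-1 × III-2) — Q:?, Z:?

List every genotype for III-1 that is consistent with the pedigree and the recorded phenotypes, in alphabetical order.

III-1 ∈ {QQ ZZ, QQ Zz, Qq ZZ, Qq Zz}

Q/I-1 un ·: QQ|Qq
Q/I-2 un ·: QQ|Qq
Q/II-1 un I-1×I-2: QQ|Qq
Q/II-2 ? ·: QQ|Qq|qq
Q/II-3 un I-1×I-2: QQ|Qq
Q/III-1 ? II-1×II-2: QQ|Qq
Q/III-2 aff ·: qq
Q/III-3 un II-1×II-2: QQ|Qq
Q/IV-1 un III-1×III-2: Qq
Q/IV-2 ? III-1×III-2: Qq|qq
⇒ Q over [I-1,I-2,II-1,II-2,II-3,III-1,III-2,III-3,IV-1,IV-2]: 147 consistent
Z/I-1 un ·: ZZ|Zz
Z/I-2 ? ·: ZZ|Zz|zz
Z/II-1 un I-1×I-2: ZZ|Zz
Z/II-2 ? ·: ZZ|Zz|zz
Z/II-3 un I-1×I-2: ZZ|Zz
Z/III-1 un II-1×II-2: ZZ|Zz
Z/III-2 un ·: ZZ|Zz
Z/III-3 un II-1×II-2: ZZ|Zz
Z/IV-1 un III-1×III-2: ZZ|Zz
Z/IV-2 ? III-1×III-2: ZZ|Zz|zz
⇒ Z over [I-1,I-2,II-1,II-2,II-3,III-1,III-2,III-3,IV-1,IV-2]: 875 consistent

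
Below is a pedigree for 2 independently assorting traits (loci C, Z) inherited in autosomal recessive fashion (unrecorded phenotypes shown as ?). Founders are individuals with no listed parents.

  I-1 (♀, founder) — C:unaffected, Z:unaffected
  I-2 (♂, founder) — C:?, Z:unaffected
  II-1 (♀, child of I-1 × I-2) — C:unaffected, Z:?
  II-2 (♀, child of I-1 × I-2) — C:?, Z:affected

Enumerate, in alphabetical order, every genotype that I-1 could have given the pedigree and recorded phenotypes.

I-1 ∈ {CC Zz, Cc Zz}

C/I-1 un ·: CC|Cc
C/I-2 ? ·: CC|Cc|cc
C/II-1 un I-1×I-2: CC|Cc
C/II-2 ? I-1×I-2: CC|Cc|cc
⇒ C over [I-1,I-2,II-1,II-2]: 18 consistent
Z/I-1 un ·: Zz
Z/I-2 un ·: Zz
Z/II-1 ? I-1×I-2: ZZ|Zz|zz
Z/II-2 aff I-1×I-2: zz
⇒ Z over [I-1,I-2,II-1,II-2]: 3 consistent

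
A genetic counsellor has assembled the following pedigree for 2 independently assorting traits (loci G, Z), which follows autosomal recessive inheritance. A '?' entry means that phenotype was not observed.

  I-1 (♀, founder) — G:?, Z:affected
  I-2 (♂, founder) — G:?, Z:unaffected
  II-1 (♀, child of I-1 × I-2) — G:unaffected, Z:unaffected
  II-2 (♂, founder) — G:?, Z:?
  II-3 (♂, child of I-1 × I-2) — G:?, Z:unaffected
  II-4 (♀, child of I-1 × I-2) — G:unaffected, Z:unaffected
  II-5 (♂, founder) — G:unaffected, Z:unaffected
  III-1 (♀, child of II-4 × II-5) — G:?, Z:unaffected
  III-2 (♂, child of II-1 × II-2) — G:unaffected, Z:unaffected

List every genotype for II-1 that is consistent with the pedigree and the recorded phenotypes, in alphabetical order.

G/I-1 ? ·: GG|Gg|gg
G/I-2 ? ·: GG|Gg|gg
G/II-1 un I-1×I-2: GG|Gg
G/II-2 ? ·: GG|Gg|gg
G/II-3 ? I-1×I-2: GG|Gg|gg
G/II-4 un I-1×I-2: GG|Gg
G/II-5 un ·: GG|Gg
G/III-1 ? II-4×II-5: GG|Gg|gg
G/III-2 un II-1×II-2: GG|Gg
⇒ G over [I-1,I-2,II-1,II-2,II-3,II-4,II-5,III-1,III-2]: 666 consistent
Z/I-1 aff ·: zz
Z/I-2 un ·: ZZ|Zz
Z/II-1 un I-1×I-2: Zz
Z/II-2 ? ·: ZZ|Zz|zz
Z/II-3 un I-1×I-2: Zz
Z/II-4 un I-1×I-2: Zz
Z/II-5 un ·: ZZ|Zz
Z/III-1 un II-4×II-5: ZZ|Zz
Z/III-2 un II-1×II-2: ZZ|Zz
⇒ Z over [I-1,I-2,II-1,II-2,II-3,II-4,II-5,III-1,III-2]: 40 consistent

II-1 ∈ {GG Zz, Gg Zz}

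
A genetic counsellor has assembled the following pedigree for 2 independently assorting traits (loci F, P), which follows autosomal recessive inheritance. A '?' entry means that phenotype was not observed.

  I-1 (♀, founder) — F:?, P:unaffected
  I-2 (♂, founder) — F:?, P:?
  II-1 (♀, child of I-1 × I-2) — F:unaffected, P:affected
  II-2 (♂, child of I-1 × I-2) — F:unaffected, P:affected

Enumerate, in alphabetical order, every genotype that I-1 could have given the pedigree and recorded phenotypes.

I-1 ∈ {FF Pp, Ff Pp, ff Pp}

F/I-1 ? ·: FF|Ff|ff
F/I-2 ? ·: FF|Ff|ff
F/II-1 un I-1×I-2: FF|Ff
F/II-2 un I-1×I-2: FF|Ff
⇒ F over [I-1,I-2,II-1,II-2]: 17 consistent
P/I-1 un ·: Pp
P/I-2 ? ·: Pp|pp
P/II-1 aff I-1×I-2: pp
P/II-2 aff I-1×I-2: pp
⇒ P over [I-1,I-2,II-1,II-2]: 2 consistent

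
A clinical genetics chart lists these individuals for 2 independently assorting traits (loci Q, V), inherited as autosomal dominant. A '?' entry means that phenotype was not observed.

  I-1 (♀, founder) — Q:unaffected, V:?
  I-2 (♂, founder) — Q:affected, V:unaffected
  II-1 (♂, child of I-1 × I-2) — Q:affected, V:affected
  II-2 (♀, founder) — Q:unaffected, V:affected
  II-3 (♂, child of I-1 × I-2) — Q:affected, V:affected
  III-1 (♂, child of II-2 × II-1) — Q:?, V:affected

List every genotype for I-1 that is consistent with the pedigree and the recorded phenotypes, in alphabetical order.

I-1 ∈ {qq VV, qq Vv}

Q/I-1 un ·: qq
Q/I-2 aff ·: Qq|QQ
Q/II-1 aff I-1×I-2: Qq
Q/II-2 un ·: qq
Q/II-3 aff I-1×I-2: Qq
Q/III-1 ? II-2×II-1: qq|Qq
⇒ Q over [I-1,I-2,II-1,II-2,II-3,III-1]: 4 consistent
V/I-1 ? ·: Vv|VV
V/I-2 un ·: vv
V/II-1 aff I-1×I-2: Vv
V/II-2 aff ·: Vv|VV
V/II-3 aff I-1×I-2: Vv
V/III-1 aff II-2×II-1: Vv|VV
⇒ V over [I-1,I-2,II-1,II-2,II-3,III-1]: 8 consistent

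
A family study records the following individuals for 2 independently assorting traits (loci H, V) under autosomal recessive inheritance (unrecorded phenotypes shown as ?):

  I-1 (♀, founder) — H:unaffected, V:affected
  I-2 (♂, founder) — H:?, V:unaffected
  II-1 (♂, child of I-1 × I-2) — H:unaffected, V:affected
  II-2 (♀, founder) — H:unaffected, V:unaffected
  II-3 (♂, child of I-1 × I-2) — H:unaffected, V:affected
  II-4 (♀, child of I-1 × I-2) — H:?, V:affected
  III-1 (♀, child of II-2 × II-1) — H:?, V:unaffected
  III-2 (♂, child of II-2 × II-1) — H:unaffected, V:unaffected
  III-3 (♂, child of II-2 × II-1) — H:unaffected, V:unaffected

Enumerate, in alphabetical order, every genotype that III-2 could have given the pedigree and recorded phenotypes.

III-2 ∈ {HH Vv, Hh Vv}

H/I-1 un ·: HH|Hh
H/I-2 ? ·: HH|Hh|hh
H/II-1 un I-1×I-2: HH|Hh
H/II-2 un ·: HH|Hh
H/II-3 un I-1×I-2: HH|Hh
H/II-4 ? I-1×I-2: HH|Hh|hh
H/III-1 ? II-2×II-1: HH|Hh|hh
H/III-2 un II-2×II-1: HH|Hh
H/III-3 un II-2×II-1: HH|Hh
⇒ H over [I-1,I-2,II-1,II-2,II-3,II-4,III-1,III-2,III-3]: 475 consistent
V/I-1 aff ·: vv
V/I-2 un ·: Vv
V/II-1 aff I-1×I-2: vv
V/II-2 un ·: VV|Vv
V/II-3 aff I-1×I-2: vv
V/II-4 aff I-1×I-2: vv
V/III-1 un II-2×II-1: Vv
V/III-2 un II-2×II-1: Vv
V/III-3 un II-2×II-1: Vv
⇒ V over [I-1,I-2,II-1,II-2,II-3,II-4,III-1,III-2,III-3]: 2 consistent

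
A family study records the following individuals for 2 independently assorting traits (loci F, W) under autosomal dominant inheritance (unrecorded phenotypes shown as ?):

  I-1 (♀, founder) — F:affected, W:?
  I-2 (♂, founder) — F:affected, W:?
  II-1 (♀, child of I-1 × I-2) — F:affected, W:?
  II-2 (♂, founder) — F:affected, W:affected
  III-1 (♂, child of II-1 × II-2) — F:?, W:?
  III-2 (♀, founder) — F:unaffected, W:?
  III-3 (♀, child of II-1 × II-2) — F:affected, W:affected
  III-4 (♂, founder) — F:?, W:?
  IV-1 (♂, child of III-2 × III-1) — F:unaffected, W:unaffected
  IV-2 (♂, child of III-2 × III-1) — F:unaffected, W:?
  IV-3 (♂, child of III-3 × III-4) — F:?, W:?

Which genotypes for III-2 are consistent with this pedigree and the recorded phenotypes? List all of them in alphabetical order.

III-2 ∈ {ff Ww, ff ww}

F/I-1 aff ·: Ff|FF
F/I-2 aff ·: Ff|FF
F/II-1 aff I-1×I-2: Ff|FF
F/II-2 aff ·: Ff|FF
F/III-1 ? II-1×II-2: ff|Ff
F/III-2 un ·: ff
F/III-3 aff II-1×II-2: Ff|FF
F/III-4 ? ·: ff|Ff|FF
F/IV-1 un III-2×III-1: ff
F/IV-2 un III-2×III-1: ff
F/IV-3 ? III-3×III-4: ff|Ff|FF
⇒ F over [I-1,I-2,II-1,II-2,III-1,III-2,III-3,III-4,IV-1,IV-2,IV-3]: 143 consistent
W/I-1 ? ·: ww|Ww|WW
W/I-2 ? ·: ww|Ww|WW
W/II-1 ? I-1×I-2: ww|Ww|WW
W/II-2 aff ·: Ww|WW
W/III-1 ? II-1×II-2: ww|Ww
W/III-2 ? ·: ww|Ww
W/III-3 aff II-1×II-2: Ww|WW
W/III-4 ? ·: ww|Ww|WW
W/IV-1 un III-2×III-1: ww
W/IV-2 ? III-2×III-1: ww|Ww|WW
W/IV-3 ? III-3×III-4: ww|Ww|WW
⇒ W over [I-1,I-2,II-1,II-2,III-1,III-2,III-3,III-4,IV-1,IV-2,IV-3]: 1585 consistent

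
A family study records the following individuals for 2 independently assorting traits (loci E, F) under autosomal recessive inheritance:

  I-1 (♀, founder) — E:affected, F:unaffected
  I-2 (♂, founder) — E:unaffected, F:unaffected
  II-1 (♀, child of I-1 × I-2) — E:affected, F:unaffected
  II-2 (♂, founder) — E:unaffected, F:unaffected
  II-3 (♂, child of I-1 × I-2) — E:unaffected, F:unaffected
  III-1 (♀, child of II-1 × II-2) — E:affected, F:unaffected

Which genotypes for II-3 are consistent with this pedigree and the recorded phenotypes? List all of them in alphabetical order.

II-3 ∈ {Ee FF, Ee Ff}

E/I-1 aff ·: ee
E/I-2 un ·: Ee
E/II-1 aff I-1×I-2: ee
E/II-2 un ·: Ee
E/II-3 un I-1×I-2: Ee
E/III-1 aff II-1×II-2: ee
⇒ E over [I-1,I-2,II-1,II-2,II-3,III-1]: 1 consistent
F/I-1 un ·: FF|Ff
F/I-2 un ·: FF|Ff
F/II-1 un I-1×I-2: FF|Ff
F/II-2 un ·: FF|Ff
F/II-3 un I-1×I-2: FF|Ff
F/III-1 un II-1×II-2: FF|Ff
⇒ F over [I-1,I-2,II-1,II-2,II-3,III-1]: 45 consistent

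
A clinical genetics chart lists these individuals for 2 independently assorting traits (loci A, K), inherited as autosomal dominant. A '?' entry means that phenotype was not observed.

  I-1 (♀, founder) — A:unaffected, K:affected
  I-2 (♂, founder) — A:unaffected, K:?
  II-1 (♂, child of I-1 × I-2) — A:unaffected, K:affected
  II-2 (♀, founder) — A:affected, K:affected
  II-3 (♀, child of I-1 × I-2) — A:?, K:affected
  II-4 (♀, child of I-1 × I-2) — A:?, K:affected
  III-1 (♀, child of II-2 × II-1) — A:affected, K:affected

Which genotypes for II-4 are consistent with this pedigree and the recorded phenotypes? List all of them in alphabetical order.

A/I-1 un ·: aa
A/I-2 un ·: aa
A/II-1 un I-1×I-2: aa
A/II-2 aff ·: Aa|AA
A/II-3 ? I-1×I-2: aa
A/II-4 ? I-1×I-2: aa
A/III-1 aff II-2×II-1: Aa
⇒ A over [I-1,I-2,II-1,II-2,II-3,II-4,III-1]: 2 consistent
K/I-1 aff ·: Kk|KK
K/I-2 ? ·: kk|Kk|KK
K/II-1 aff I-1×I-2: Kk|KK
K/II-2 aff ·: Kk|KK
K/II-3 aff I-1×I-2: Kk|KK
K/II-4 aff I-1×I-2: Kk|KK
K/III-1 aff II-2×II-1: Kk|KK
⇒ K over [I-1,I-2,II-1,II-2,II-3,II-4,III-1]: 95 consistent

II-4 ∈ {aa KK, aa Kk}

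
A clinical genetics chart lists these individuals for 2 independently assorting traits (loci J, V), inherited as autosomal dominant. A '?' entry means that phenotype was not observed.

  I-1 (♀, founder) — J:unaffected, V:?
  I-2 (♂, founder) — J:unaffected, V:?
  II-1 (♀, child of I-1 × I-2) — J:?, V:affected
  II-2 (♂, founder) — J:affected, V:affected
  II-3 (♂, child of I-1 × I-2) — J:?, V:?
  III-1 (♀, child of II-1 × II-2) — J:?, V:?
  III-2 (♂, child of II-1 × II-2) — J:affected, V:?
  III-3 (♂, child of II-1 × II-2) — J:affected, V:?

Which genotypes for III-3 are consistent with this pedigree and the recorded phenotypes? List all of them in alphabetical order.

III-3 ∈ {Jj VV, Jj Vv, Jj vv}

J/I-1 un ·: jj
J/I-2 un ·: jj
J/II-1 ? I-1×I-2: jj
J/II-2 aff ·: Jj|JJ
J/II-3 ? I-1×I-2: jj
J/III-1 ? II-1×II-2: jj|Jj
J/III-2 aff II-1×II-2: Jj
J/III-3 aff II-1×II-2: Jj
⇒ J over [I-1,I-2,II-1,II-2,II-3,III-1,III-2,III-3]: 3 consistent
V/I-1 ? ·: vv|Vv|VV
V/I-2 ? ·: vv|Vv|VV
V/II-1 aff I-1×I-2: Vv|VV
V/II-2 aff ·: Vv|VV
V/II-3 ? I-1×I-2: vv|Vv|VV
V/III-1 ? II-1×II-2: vv|Vv|VV
V/III-2 ? II-1×II-2: vv|Vv|VV
V/III-3 ? II-1×II-2: vv|Vv|VV
⇒ V over [I-1,I-2,II-1,II-2,II-3,III-1,III-2,III-3]: 527 consistent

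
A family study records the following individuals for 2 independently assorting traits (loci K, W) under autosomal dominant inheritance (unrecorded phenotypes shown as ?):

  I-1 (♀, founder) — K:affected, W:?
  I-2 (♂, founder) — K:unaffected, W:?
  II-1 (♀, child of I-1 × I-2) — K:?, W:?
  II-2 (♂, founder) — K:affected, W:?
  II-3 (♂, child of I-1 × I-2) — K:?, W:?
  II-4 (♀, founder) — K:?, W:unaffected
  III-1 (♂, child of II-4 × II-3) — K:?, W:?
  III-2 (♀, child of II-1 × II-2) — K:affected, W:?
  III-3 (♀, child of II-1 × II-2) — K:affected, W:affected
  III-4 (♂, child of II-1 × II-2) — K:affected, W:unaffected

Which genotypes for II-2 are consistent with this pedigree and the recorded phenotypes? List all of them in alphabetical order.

II-2 ∈ {KK Ww, KK ww, Kk Ww, Kk ww}

K/I-1 aff ·: Kk|KK
K/I-2 un ·: kk
K/II-1 ? I-1×I-2: kk|Kk
K/II-2 aff ·: Kk|KK
K/II-3 ? I-1×I-2: kk|Kk
K/II-4 ? ·: kk|Kk|KK
K/III-1 ? II-4×II-3: kk|Kk|KK
K/III-2 aff II-1×II-2: Kk|KK
K/III-3 aff II-1×II-2: Kk|KK
K/III-4 aff II-1×II-2: Kk|KK
⇒ K over [I-1,I-2,II-1,II-2,II-3,II-4,III-1,III-2,III-3,III-4]: 310 consistent
W/I-1 ? ·: ww|Ww|WW
W/I-2 ? ·: ww|Ww|WW
W/II-1 ? I-1×I-2: ww|Ww
W/II-2 ? ·: ww|Ww
W/II-3 ? I-1×I-2: ww|Ww|WW
W/II-4 un ·: ww
W/III-1 ? II-4×II-3: ww|Ww
W/III-2 ? II-1×II-2: ww|Ww|WW
W/III-3 aff II-1×II-2: Ww|WW
W/III-4 un II-1×II-2: ww
⇒ W over [I-1,I-2,II-1,II-2,II-3,II-4,III-1,III-2,III-3,III-4]: 182 consistent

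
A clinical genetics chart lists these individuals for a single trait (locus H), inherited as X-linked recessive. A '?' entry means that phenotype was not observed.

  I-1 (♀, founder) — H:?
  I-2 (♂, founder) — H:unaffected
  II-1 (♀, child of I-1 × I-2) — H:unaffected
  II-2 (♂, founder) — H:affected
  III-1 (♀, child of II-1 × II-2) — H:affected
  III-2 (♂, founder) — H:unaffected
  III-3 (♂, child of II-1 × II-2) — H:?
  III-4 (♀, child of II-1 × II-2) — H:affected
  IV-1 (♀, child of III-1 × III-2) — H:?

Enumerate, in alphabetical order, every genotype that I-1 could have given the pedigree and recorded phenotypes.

I-1 ∈ {X^HX^h, X^hX^h}

H/I-1 ? ·: X^HX^h|X^hX^h
H/I-2 un ·: X^HY
H/II-1 un I-1×I-2: X^HX^h
H/II-2 aff ·: X^hY
H/III-1 aff II-1×II-2: X^hX^h
H/III-2 un ·: X^HY
H/III-3 ? II-1×II-2: X^HY|X^hY
H/III-4 aff II-1×II-2: X^hX^h
H/IV-1 ? III-1×III-2: X^HX^h
⇒ H over [I-1,I-2,II-1,II-2,III-1,III-2,III-3,III-4,IV-1]: 4 consistent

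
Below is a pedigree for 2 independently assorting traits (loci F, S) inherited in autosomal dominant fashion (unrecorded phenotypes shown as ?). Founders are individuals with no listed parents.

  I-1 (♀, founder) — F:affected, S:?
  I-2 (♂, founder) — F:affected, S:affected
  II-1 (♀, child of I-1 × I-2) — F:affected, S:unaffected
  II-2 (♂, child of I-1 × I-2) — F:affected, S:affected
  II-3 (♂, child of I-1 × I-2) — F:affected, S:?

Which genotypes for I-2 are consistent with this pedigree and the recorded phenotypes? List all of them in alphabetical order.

I-2 ∈ {FF Ss, Ff Ss}

F/I-1 aff ·: Ff|FF
F/I-2 aff ·: Ff|FF
F/II-1 aff I-1×I-2: Ff|FF
F/II-2 aff I-1×I-2: Ff|FF
F/II-3 aff I-1×I-2: Ff|FF
⇒ F over [I-1,I-2,II-1,II-2,II-3]: 25 consistent
S/I-1 ? ·: ss|Ss
S/I-2 aff ·: Ss
S/II-1 un I-1×I-2: ss
S/II-2 aff I-1×I-2: Ss|SS
S/II-3 ? I-1×I-2: ss|Ss|SS
⇒ S over [I-1,I-2,II-1,II-2,II-3]: 8 consistent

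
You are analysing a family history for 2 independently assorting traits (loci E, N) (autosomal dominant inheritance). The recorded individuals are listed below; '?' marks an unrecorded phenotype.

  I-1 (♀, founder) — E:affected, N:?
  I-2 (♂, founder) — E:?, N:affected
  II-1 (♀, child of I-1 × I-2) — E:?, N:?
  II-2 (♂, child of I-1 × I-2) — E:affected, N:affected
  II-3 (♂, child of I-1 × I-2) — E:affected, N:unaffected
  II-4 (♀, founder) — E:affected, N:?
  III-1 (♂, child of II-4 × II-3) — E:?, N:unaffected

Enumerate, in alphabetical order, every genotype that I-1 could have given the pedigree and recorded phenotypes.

I-1 ∈ {EE Nn, EE nn, Ee Nn, Ee nn}

E/I-1 aff ·: Ee|EE
E/I-2 ? ·: ee|Ee|EE
E/II-1 ? I-1×I-2: ee|Ee|EE
E/II-2 aff I-1×I-2: Ee|EE
E/II-3 aff I-1×I-2: Ee|EE
E/II-4 aff ·: Ee|EE
E/III-1 ? II-4×II-3: ee|Ee|EE
⇒ E over [I-1,I-2,II-1,II-2,II-3,II-4,III-1]: 130 consistent
N/I-1 ? ·: nn|Nn
N/I-2 aff ·: Nn
N/II-1 ? I-1×I-2: nn|Nn|NN
N/II-2 aff I-1×I-2: Nn|NN
N/II-3 un I-1×I-2: nn
N/II-4 ? ·: nn|Nn
N/III-1 un II-4×II-3: nn
⇒ N over [I-1,I-2,II-1,II-2,II-3,II-4,III-1]: 16 consistent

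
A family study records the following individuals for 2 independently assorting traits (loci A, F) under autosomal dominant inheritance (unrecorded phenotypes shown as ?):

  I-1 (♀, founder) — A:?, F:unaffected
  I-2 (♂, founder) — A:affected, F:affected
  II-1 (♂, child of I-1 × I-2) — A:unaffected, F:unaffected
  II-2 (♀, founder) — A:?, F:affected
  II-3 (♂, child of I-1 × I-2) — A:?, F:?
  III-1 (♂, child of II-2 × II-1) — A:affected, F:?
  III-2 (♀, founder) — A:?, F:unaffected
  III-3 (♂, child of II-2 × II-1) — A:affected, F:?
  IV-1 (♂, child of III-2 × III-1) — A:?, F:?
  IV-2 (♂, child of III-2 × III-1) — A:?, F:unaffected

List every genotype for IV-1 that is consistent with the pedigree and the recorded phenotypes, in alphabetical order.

IV-1 ∈ {AA Ff, AA ff, Aa Ff, Aa ff, aa Ff, aa ff}

A/I-1 ? ·: aa|Aa
A/I-2 aff ·: Aa
A/II-1 un I-1×I-2: aa
A/II-2 ? ·: Aa|AA
A/II-3 ? I-1×I-2: aa|Aa|AA
A/III-1 aff II-2×II-1: Aa
A/III-2 ? ·: aa|Aa|AA
A/III-3 aff II-2×II-1: Aa
A/IV-1 ? III-2×III-1: aa|Aa|AA
A/IV-2 ? III-2×III-1: aa|Aa|AA
⇒ A over [I-1,I-2,II-1,II-2,II-3,III-1,III-2,III-3,IV-1,IV-2]: 170 consistent
F/I-1 un ·: ff
F/I-2 aff ·: Ff
F/II-1 un I-1×I-2: ff
F/II-2 aff ·: Ff|FF
F/II-3 ? I-1×I-2: ff|Ff
F/III-1 ? II-2×II-1: ff|Ff
F/III-2 un ·: ff
F/III-3 ? II-2×II-1: ff|Ff
F/IV-1 ? III-2×III-1: ff|Ff
F/IV-2 un III-2×III-1: ff
⇒ F over [I-1,I-2,II-1,II-2,II-3,III-1,III-2,III-3,IV-1,IV-2]: 16 consistent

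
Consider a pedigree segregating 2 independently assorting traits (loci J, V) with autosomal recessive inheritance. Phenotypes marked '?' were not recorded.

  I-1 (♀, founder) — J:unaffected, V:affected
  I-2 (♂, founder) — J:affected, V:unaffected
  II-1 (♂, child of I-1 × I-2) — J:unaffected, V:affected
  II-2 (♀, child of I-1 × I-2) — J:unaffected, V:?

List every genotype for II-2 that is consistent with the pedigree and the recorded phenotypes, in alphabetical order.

II-2 ∈ {Jj Vv, Jj vv}

J/I-1 un ·: JJ|Jj
J/I-2 aff ·: jj
J/II-1 un I-1×I-2: Jj
J/II-2 un I-1×I-2: Jj
⇒ J over [I-1,I-2,II-1,II-2]: 2 consistent
V/I-1 aff ·: vv
V/I-2 un ·: Vv
V/II-1 aff I-1×I-2: vv
V/II-2 ? I-1×I-2: Vv|vv
⇒ V over [I-1,I-2,II-1,II-2]: 2 consistent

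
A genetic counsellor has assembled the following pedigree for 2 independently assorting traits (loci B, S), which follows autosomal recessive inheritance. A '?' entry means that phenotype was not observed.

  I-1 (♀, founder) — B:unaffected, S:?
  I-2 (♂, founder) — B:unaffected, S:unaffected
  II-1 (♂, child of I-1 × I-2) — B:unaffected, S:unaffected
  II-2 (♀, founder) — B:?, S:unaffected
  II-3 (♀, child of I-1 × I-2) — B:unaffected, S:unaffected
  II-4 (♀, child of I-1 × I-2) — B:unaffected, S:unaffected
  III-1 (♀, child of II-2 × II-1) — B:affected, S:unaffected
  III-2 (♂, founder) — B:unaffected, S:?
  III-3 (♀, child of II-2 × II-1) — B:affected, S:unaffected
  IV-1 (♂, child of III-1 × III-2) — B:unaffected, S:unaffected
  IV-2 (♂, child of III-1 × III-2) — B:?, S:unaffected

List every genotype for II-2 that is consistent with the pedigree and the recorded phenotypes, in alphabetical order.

B/I-1 un ·: BB|Bb
B/I-2 un ·: BB|Bb
B/II-1 un I-1×I-2: Bb
B/II-2 ? ·: Bb|bb
B/II-3 un I-1×I-2: BB|Bb
B/II-4 un I-1×I-2: BB|Bb
B/III-1 aff II-2×II-1: bb
B/III-2 un ·: BB|Bb
B/III-3 aff II-2×II-1: bb
B/IV-1 un III-1×III-2: Bb
B/IV-2 ? III-1×III-2: Bb|bb
⇒ B over [I-1,I-2,II-1,II-2,II-3,II-4,III-1,III-2,III-3,IV-1,IV-2]: 72 consistent
S/I-1 ? ·: SS|Ss|ss
S/I-2 un ·: SS|Ss
S/II-1 un I-1×I-2: SS|Ss
S/II-2 un ·: SS|Ss
S/II-3 un I-1×I-2: SS|Ss
S/II-4 un I-1×I-2: SS|Ss
S/III-1 un II-2×II-1: SS|Ss
S/III-2 ? ·: SS|Ss|ss
S/III-3 un II-2×II-1: SS|Ss
S/IV-1 un III-1×III-2: SS|Ss
S/IV-2 un III-1×III-2: SS|Ss
⇒ S over [I-1,I-2,II-1,II-2,II-3,II-4,III-1,III-2,III-3,IV-1,IV-2]: 1308 consistent

II-2 ∈ {Bb SS, Bb Ss, bb SS, bb Ss}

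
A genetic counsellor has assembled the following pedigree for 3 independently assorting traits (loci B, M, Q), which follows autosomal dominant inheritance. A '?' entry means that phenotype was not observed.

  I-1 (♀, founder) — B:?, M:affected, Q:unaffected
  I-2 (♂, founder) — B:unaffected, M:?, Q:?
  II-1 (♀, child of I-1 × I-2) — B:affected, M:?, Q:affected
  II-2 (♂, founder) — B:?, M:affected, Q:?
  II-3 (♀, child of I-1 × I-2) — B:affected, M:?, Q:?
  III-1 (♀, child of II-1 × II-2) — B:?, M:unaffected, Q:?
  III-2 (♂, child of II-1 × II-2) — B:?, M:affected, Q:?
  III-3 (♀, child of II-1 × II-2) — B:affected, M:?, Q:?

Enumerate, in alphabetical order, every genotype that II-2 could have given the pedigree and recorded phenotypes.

B/I-1 ? ·: Bb|BB
B/I-2 un ·: bb
B/II-1 aff I-1×I-2: Bb
B/II-2 ? ·: bb|Bb|BB
B/II-3 aff I-1×I-2: Bb
B/III-1 ? II-1×II-2: bb|Bb|BB
B/III-2 ? II-1×II-2: bb|Bb|BB
B/III-3 aff II-1×II-2: Bb|BB
⇒ B over [I-1,I-2,II-1,II-2,II-3,III-1,III-2,III-3]: 60 consistent
M/I-1 aff ·: Mm|MM
M/I-2 ? ·: mm|Mm|MM
M/II-1 ? I-1×I-2: mm|Mm
M/II-2 aff ·: Mm
M/II-3 ? I-1×I-2: mm|Mm|MM
M/III-1 un II-1×II-2: mm
M/III-2 aff II-1×II-2: Mm|MM
M/III-3 ? II-1×II-2: mm|Mm|MM
⇒ M over [I-1,I-2,II-1,II-2,II-3,III-1,III-2,III-3]: 70 consistent
Q/I-1 un ·: qq
Q/I-2 ? ·: Qq|QQ
Q/II-1 aff I-1×I-2: Qq
Q/II-2 ? ·: qq|Qq|QQ
Q/II-3 ? I-1×I-2: qq|Qq
Q/III-1 ? II-1×II-2: qq|Qq|QQ
Q/III-2 ? II-1×II-2: qq|Qq|QQ
Q/III-3 ? II-1×II-2: qq|Qq|QQ
⇒ Q over [I-1,I-2,II-1,II-2,II-3,III-1,III-2,III-3]: 129 consistent

II-2 ∈ {BB Mm QQ, BB Mm Qq, BB Mm qq, Bb Mm QQ, Bb Mm Qq, Bb Mm qq, bb Mm QQ, bb Mm Qq, bb Mm qq}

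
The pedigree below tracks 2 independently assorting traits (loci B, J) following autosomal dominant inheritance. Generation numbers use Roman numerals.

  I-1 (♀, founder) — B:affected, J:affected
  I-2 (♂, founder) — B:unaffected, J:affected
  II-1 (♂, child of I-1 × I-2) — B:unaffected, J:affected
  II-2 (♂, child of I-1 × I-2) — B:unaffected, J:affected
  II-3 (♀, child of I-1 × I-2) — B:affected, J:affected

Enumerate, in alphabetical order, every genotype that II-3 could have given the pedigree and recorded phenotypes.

II-3 ∈ {Bb JJ, Bb Jj}

B/I-1 aff ·: Bb
B/I-2 un ·: bb
B/II-1 un I-1×I-2: bb
B/II-2 un I-1×I-2: bb
B/II-3 aff I-1×I-2: Bb
⇒ B over [I-1,I-2,II-1,II-2,II-3]: 1 consistent
J/I-1 aff ·: Jj|JJ
J/I-2 aff ·: Jj|JJ
J/II-1 aff I-1×I-2: Jj|JJ
J/II-2 aff I-1×I-2: Jj|JJ
J/II-3 aff I-1×I-2: Jj|JJ
⇒ J over [I-1,I-2,II-1,II-2,II-3]: 25 consistent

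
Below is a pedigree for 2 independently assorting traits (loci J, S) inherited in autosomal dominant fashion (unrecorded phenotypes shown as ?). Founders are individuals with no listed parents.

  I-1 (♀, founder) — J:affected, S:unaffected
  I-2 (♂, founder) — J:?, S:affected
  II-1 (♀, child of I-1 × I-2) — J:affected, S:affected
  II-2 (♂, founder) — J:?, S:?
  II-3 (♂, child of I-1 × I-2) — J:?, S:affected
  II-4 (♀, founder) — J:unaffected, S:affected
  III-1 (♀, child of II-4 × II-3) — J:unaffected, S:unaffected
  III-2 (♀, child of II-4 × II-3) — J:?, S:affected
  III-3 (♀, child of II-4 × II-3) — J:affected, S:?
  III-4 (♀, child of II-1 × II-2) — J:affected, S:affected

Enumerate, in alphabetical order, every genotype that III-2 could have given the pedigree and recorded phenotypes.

III-2 ∈ {Jj SS, Jj Ss, jj SS, jj Ss}

J/I-1 aff ·: Jj|JJ
J/I-2 ? ·: jj|Jj|JJ
J/II-1 aff I-1×I-2: Jj|JJ
J/II-2 ? ·: jj|Jj|JJ
J/II-3 ? I-1×I-2: Jj
J/II-4 un ·: jj
J/III-1 un II-4×II-3: jj
J/III-2 ? II-4×II-3: jj|Jj
J/III-3 aff II-4×II-3: Jj
J/III-4 aff II-1×II-2: Jj|JJ
⇒ J over [I-1,I-2,II-1,II-2,II-3,II-4,III-1,III-2,III-3,III-4]: 74 consistent
S/I-1 un ·: ss
S/I-2 aff ·: Ss|SS
S/II-1 aff I-1×I-2: Ss
S/II-2 ? ·: ss|Ss|SS
S/II-3 aff I-1×I-2: Ss
S/II-4 aff ·: Ss
S/III-1 un II-4×II-3: ss
S/III-2 aff II-4×II-3: Ss|SS
S/III-3 ? II-4×II-3: ss|Ss|SS
S/III-4 aff II-1×II-2: Ss|SS
⇒ S over [I-1,I-2,II-1,II-2,II-3,II-4,III-1,III-2,III-3,III-4]: 60 consistent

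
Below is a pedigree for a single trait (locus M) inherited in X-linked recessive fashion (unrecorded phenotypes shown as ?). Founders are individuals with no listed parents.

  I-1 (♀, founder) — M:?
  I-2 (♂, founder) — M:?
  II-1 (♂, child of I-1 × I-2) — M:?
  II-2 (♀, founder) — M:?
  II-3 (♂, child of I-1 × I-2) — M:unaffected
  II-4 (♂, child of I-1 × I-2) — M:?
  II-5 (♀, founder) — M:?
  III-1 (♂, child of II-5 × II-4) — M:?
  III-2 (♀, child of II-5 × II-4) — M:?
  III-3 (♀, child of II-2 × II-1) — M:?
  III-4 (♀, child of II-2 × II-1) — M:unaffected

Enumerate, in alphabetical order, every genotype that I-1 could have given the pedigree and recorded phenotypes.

M/I-1 ? ·: X^MX^M|X^MX^m
M/I-2 ? ·: X^MY|X^mY
M/II-1 ? I-1×I-2: X^MY|X^mY
M/II-2 ? ·: X^MX^M|X^MX^m|X^mX^m
M/II-3 un I-1×I-2: X^MY
M/II-4 ? I-1×I-2: X^MY|X^mY
M/II-5 ? ·: X^MX^M|X^MX^m|X^mX^m
M/III-1 ? II-5×II-4: X^MY|X^mY
M/III-2 ? II-5×II-4: X^MX^M|X^MX^m|X^mX^m
M/III-3 ? II-2×II-1: X^MX^M|X^MX^m|X^mX^m
M/III-4 un II-2×II-1: X^MX^M|X^MX^m
⇒ M over [I-1,I-2,II-1,II-2,II-3,II-4,II-5,III-1,III-2,III-3,III-4]: 288 consistent

I-1 ∈ {X^MX^M, X^MX^m}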